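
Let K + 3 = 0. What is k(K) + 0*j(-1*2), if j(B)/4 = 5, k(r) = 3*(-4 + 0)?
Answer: -12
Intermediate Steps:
K = -3 (K = -3 + 0 = -3)
k(r) = -12 (k(r) = 3*(-4) = -12)
j(B) = 20 (j(B) = 4*5 = 20)
k(K) + 0*j(-1*2) = -12 + 0*20 = -12 + 0 = -12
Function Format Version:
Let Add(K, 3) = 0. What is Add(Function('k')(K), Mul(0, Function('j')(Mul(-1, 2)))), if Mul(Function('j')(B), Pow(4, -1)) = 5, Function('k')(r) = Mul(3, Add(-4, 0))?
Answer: -12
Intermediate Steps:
K = -3 (K = Add(-3, 0) = -3)
Function('k')(r) = -12 (Function('k')(r) = Mul(3, -4) = -12)
Function('j')(B) = 20 (Function('j')(B) = Mul(4, 5) = 20)
Add(Function('k')(K), Mul(0, Function('j')(Mul(-1, 2)))) = Add(-12, Mul(0, 20)) = Add(-12, 0) = -12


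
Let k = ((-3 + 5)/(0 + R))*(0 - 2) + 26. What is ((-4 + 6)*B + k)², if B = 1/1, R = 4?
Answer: 729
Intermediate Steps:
B = 1
k = 25 (k = ((-3 + 5)/(0 + 4))*(0 - 2) + 26 = (2/4)*(-2) + 26 = (2*(¼))*(-2) + 26 = (½)*(-2) + 26 = -1 + 26 = 25)
((-4 + 6)*B + k)² = ((-4 + 6)*1 + 25)² = (2*1 + 25)² = (2 + 25)² = 27² = 729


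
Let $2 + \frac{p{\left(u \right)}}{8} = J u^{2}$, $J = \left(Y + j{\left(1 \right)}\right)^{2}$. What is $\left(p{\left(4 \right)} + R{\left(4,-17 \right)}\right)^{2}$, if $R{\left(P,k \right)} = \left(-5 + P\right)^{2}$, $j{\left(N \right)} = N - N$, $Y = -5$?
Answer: $10144225$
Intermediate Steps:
$j{\left(N \right)} = 0$
$J = 25$ ($J = \left(-5 + 0\right)^{2} = \left(-5\right)^{2} = 25$)
$p{\left(u \right)} = -16 + 200 u^{2}$ ($p{\left(u \right)} = -16 + 8 \cdot 25 u^{2} = -16 + 200 u^{2}$)
$\left(p{\left(4 \right)} + R{\left(4,-17 \right)}\right)^{2} = \left(\left(-16 + 200 \cdot 4^{2}\right) + \left(-5 + 4\right)^{2}\right)^{2} = \left(\left(-16 + 200 \cdot 16\right) + \left(-1\right)^{2}\right)^{2} = \left(\left(-16 + 3200\right) + 1\right)^{2} = \left(3184 + 1\right)^{2} = 3185^{2} = 10144225$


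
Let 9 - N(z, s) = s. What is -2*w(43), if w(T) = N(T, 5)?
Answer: -8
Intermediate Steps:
N(z, s) = 9 - s
w(T) = 4 (w(T) = 9 - 1*5 = 9 - 5 = 4)
-2*w(43) = -2*4 = -8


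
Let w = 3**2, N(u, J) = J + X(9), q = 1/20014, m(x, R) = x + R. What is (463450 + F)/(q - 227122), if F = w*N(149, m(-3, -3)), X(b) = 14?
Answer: -9276929308/4545619707 ≈ -2.0409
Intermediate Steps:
m(x, R) = R + x
q = 1/20014 ≈ 4.9965e-5
N(u, J) = 14 + J (N(u, J) = J + 14 = 14 + J)
w = 9
F = 72 (F = 9*(14 + (-3 - 3)) = 9*(14 - 6) = 9*8 = 72)
(463450 + F)/(q - 227122) = (463450 + 72)/(1/20014 - 227122) = 463522/(-4545619707/20014) = 463522*(-20014/4545619707) = -9276929308/4545619707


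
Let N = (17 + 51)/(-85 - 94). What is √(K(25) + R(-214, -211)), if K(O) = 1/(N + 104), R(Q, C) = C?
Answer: I*√18146663013/9274 ≈ 14.526*I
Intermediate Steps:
N = -68/179 (N = 68/(-179) = 68*(-1/179) = -68/179 ≈ -0.37989)
K(O) = 179/18548 (K(O) = 1/(-68/179 + 104) = 1/(18548/179) = 179/18548)
√(K(25) + R(-214, -211)) = √(179/18548 - 211) = √(-3913449/18548) = I*√18146663013/9274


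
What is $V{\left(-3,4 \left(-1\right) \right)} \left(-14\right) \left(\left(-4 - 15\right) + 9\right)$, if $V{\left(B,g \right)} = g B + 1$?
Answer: $1820$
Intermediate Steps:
$V{\left(B,g \right)} = 1 + B g$ ($V{\left(B,g \right)} = B g + 1 = 1 + B g$)
$V{\left(-3,4 \left(-1\right) \right)} \left(-14\right) \left(\left(-4 - 15\right) + 9\right) = \left(1 - 3 \cdot 4 \left(-1\right)\right) \left(-14\right) \left(\left(-4 - 15\right) + 9\right) = \left(1 - -12\right) \left(-14\right) \left(-19 + 9\right) = \left(1 + 12\right) \left(-14\right) \left(-10\right) = 13 \left(-14\right) \left(-10\right) = \left(-182\right) \left(-10\right) = 1820$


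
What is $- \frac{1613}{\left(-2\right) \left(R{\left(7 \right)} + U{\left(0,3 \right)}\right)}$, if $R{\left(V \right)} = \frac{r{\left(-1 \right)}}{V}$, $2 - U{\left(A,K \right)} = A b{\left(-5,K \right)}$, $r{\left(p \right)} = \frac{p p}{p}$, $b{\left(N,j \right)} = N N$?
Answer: $\frac{11291}{26} \approx 434.27$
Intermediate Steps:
$b{\left(N,j \right)} = N^{2}$
$r{\left(p \right)} = p$ ($r{\left(p \right)} = \frac{p^{2}}{p} = p$)
$U{\left(A,K \right)} = 2 - 25 A$ ($U{\left(A,K \right)} = 2 - A \left(-5\right)^{2} = 2 - A 25 = 2 - 25 A$)
$R{\left(V \right)} = - \frac{1}{V}$
$- \frac{1613}{\left(-2\right) \left(R{\left(7 \right)} + U{\left(0,3 \right)}\right)} = - \frac{1613}{\left(-2\right) \left(- \frac{1}{7} + \left(2 - 0\right)\right)} = - \frac{1613}{\left(-2\right) \left(\left(-1\right) \frac{1}{7} + \left(2 + 0\right)\right)} = - \frac{1613}{\left(-2\right) \left(- \frac{1}{7} + 2\right)} = - \frac{1613}{\left(-2\right) \frac{13}{7}} = - \frac{1613}{- \frac{26}{7}} = \left(-1613\right) \left(- \frac{7}{26}\right) = \frac{11291}{26}$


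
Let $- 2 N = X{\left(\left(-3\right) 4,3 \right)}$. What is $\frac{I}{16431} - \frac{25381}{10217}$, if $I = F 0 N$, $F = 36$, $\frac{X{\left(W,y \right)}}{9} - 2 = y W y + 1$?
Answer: $- \frac{1493}{601} \approx -2.4842$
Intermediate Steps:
$X{\left(W,y \right)} = 27 + 9 W y^{2}$ ($X{\left(W,y \right)} = 18 + 9 \left(y W y + 1\right) = 18 + 9 \left(W y y + 1\right) = 18 + 9 \left(W y^{2} + 1\right) = 18 + 9 \left(1 + W y^{2}\right) = 18 + \left(9 + 9 W y^{2}\right) = 27 + 9 W y^{2}$)
$N = \frac{945}{2}$ ($N = - \frac{27 + 9 \left(\left(-3\right) 4\right) 3^{2}}{2} = - \frac{27 + 9 \left(-12\right) 9}{2} = - \frac{27 - 972}{2} = \left(- \frac{1}{2}\right) \left(-945\right) = \frac{945}{2} \approx 472.5$)
$I = 0$ ($I = 36 \cdot 0 \cdot \frac{945}{2} = 0 \cdot \frac{945}{2} = 0$)
$\frac{I}{16431} - \frac{25381}{10217} = \frac{0}{16431} - \frac{25381}{10217} = 0 \cdot \frac{1}{16431} - \frac{1493}{601} = 0 - \frac{1493}{601} = - \frac{1493}{601}$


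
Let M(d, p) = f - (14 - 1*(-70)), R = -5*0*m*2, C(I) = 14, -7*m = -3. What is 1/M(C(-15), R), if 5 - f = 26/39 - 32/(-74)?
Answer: -111/8891 ≈ -0.012485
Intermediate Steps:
m = 3/7 (m = -⅐*(-3) = 3/7 ≈ 0.42857)
f = 433/111 (f = 5 - (26/39 - 32/(-74)) = 5 - (26*(1/39) - 32*(-1/74)) = 5 - (⅔ + 16/37) = 5 - 1*122/111 = 5 - 122/111 = 433/111 ≈ 3.9009)
R = 0 (R = -5*0*(3/7)*2 = -0*2 = -5*0 = 0)
M(d, p) = -8891/111 (M(d, p) = 433/111 - (14 - 1*(-70)) = 433/111 - (14 + 70) = 433/111 - 1*84 = 433/111 - 84 = -8891/111)
1/M(C(-15), R) = 1/(-8891/111) = -111/8891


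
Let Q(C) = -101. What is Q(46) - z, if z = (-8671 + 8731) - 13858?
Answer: 13697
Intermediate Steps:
z = -13798 (z = 60 - 13858 = -13798)
Q(46) - z = -101 - 1*(-13798) = -101 + 13798 = 13697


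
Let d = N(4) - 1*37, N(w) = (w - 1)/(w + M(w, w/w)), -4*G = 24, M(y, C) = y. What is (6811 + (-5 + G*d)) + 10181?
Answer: 68827/4 ≈ 17207.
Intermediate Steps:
G = -6 (G = -¼*24 = -6)
N(w) = (-1 + w)/(2*w) (N(w) = (w - 1)/(w + w) = (-1 + w)/((2*w)) = (-1 + w)*(1/(2*w)) = (-1 + w)/(2*w))
d = -293/8 (d = (½)*(-1 + 4)/4 - 1*37 = (½)*(¼)*3 - 37 = 3/8 - 37 = -293/8 ≈ -36.625)
(6811 + (-5 + G*d)) + 10181 = (6811 + (-5 - 6*(-293/8))) + 10181 = (6811 + (-5 + 879/4)) + 10181 = (6811 + 859/4) + 10181 = 28103/4 + 10181 = 68827/4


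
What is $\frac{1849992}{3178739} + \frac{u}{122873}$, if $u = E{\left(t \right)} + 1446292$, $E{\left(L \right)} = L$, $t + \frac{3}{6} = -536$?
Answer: $\frac{9645986918661}{781162394294} \approx 12.348$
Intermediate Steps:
$t = - \frac{1073}{2}$ ($t = - \frac{1}{2} - 536 = - \frac{1073}{2} \approx -536.5$)
$u = \frac{2891511}{2}$ ($u = - \frac{1073}{2} + 1446292 = \frac{2891511}{2} \approx 1.4458 \cdot 10^{6}$)
$\frac{1849992}{3178739} + \frac{u}{122873} = \frac{1849992}{3178739} + \frac{2891511}{2 \cdot 122873} = 1849992 \cdot \frac{1}{3178739} + \frac{2891511}{2} \cdot \frac{1}{122873} = \frac{1849992}{3178739} + \frac{2891511}{245746} = \frac{9645986918661}{781162394294}$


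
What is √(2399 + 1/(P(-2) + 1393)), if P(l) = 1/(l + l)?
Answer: √8272831627/1857 ≈ 48.980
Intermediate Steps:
P(l) = 1/(2*l)
√(2399 + 1/(P(-2) + 1393)) = √(2399 + 1/((½)/(-2) + 1393)) = √(2399 + 1/((½)*(-½) + 1393)) = √(2399 + 1/(-¼ + 1393)) = √(2399 + 1/(5571/4)) = √(2399 + 4/5571) = √(13364833/5571) = √8272831627/1857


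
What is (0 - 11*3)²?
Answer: 1089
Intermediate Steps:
(0 - 11*3)² = (0 - 33)² = (-33)² = 1089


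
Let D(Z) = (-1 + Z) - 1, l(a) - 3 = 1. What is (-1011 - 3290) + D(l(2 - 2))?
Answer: -4299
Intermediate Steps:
l(a) = 4 (l(a) = 3 + 1 = 4)
D(Z) = -2 + Z
(-1011 - 3290) + D(l(2 - 2)) = (-1011 - 3290) + (-2 + 4) = -4301 + 2 = -4299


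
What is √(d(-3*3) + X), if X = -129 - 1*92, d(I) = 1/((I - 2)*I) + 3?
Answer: I*√237391/33 ≈ 14.764*I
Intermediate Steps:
d(I) = 3 + 1/(I*(-2 + I)) (d(I) = 1/((-2 + I)*I) + 3 = 1/(I*(-2 + I)) + 3 = 3 + 1/(I*(-2 + I)))
X = -221 (X = -129 - 92 = -221)
√(d(-3*3) + X) = √((1 - (-18)*3 + 3*(-3*3)²)/(((-3*3))*(-2 - 3*3)) - 221) = √((1 - 6*(-9) + 3*(-9)²)/((-9)*(-2 - 9)) - 221) = √(-⅑*(1 + 54 + 3*81)/(-11) - 221) = √(-⅑*(-1/11)*(1 + 54 + 243) - 221) = √(-⅑*(-1/11)*298 - 221) = √(298/99 - 221) = √(-21581/99) = I*√237391/33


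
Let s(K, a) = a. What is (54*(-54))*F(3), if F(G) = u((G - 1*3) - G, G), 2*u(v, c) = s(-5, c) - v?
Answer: -8748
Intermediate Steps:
u(v, c) = c/2 - v/2 (u(v, c) = (c - v)/2 = c/2 - v/2)
F(G) = 3/2 + G/2 (F(G) = G/2 - ((G - 1*3) - G)/2 = G/2 - ((G - 3) - G)/2 = G/2 - ((-3 + G) - G)/2 = G/2 - 1/2*(-3) = G/2 + 3/2 = 3/2 + G/2)
(54*(-54))*F(3) = (54*(-54))*(3/2 + (1/2)*3) = -2916*(3/2 + 3/2) = -2916*3 = -8748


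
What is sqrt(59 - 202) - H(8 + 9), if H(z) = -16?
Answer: 16 + I*sqrt(143) ≈ 16.0 + 11.958*I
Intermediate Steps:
sqrt(59 - 202) - H(8 + 9) = sqrt(59 - 202) - 1*(-16) = sqrt(-143) + 16 = I*sqrt(143) + 16 = 16 + I*sqrt(143)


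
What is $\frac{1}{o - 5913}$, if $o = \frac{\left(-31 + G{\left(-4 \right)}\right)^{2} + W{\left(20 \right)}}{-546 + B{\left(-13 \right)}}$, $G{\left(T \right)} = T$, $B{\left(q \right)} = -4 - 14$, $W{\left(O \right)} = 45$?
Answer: $- \frac{282}{1668101} \approx -0.00016905$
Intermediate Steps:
$B{\left(q \right)} = -18$
$o = - \frac{635}{282}$ ($o = \frac{\left(-31 - 4\right)^{2} + 45}{-546 - 18} = \frac{\left(-35\right)^{2} + 45}{-564} = \left(1225 + 45\right) \left(- \frac{1}{564}\right) = 1270 \left(- \frac{1}{564}\right) = - \frac{635}{282} \approx -2.2518$)
$\frac{1}{o - 5913} = \frac{1}{- \frac{635}{282} - 5913} = \frac{1}{- \frac{1668101}{282}} = - \frac{282}{1668101}$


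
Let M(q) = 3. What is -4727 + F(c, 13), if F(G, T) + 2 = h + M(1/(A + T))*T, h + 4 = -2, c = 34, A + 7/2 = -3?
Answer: -4696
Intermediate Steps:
A = -13/2 (A = -7/2 - 3 = -13/2 ≈ -6.5000)
h = -6 (h = -4 - 2 = -6)
F(G, T) = -8 + 3*T (F(G, T) = -2 + (-6 + 3*T) = -8 + 3*T)
-4727 + F(c, 13) = -4727 + (-8 + 3*13) = -4727 + (-8 + 39) = -4727 + 31 = -4696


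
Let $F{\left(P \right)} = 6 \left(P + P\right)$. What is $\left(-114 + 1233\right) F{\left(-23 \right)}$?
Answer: $-308844$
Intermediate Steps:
$F{\left(P \right)} = 12 P$ ($F{\left(P \right)} = 6 \cdot 2 P = 12 P$)
$\left(-114 + 1233\right) F{\left(-23 \right)} = \left(-114 + 1233\right) 12 \left(-23\right) = 1119 \left(-276\right) = -308844$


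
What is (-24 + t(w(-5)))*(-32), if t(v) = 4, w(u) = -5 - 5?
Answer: 640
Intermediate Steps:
w(u) = -10
(-24 + t(w(-5)))*(-32) = (-24 + 4)*(-32) = -20*(-32) = 640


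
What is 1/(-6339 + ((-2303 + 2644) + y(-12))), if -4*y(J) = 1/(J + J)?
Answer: -96/575807 ≈ -0.00016672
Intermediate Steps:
y(J) = -1/(8*J) (y(J) = -1/(4*(J + J)) = -1/(2*J)/4 = -1/(8*J))
1/(-6339 + ((-2303 + 2644) + y(-12))) = 1/(-6339 + ((-2303 + 2644) - ⅛/(-12))) = 1/(-6339 + (341 - ⅛*(-1/12))) = 1/(-6339 + (341 + 1/96)) = 1/(-6339 + 32737/96) = 1/(-575807/96) = -96/575807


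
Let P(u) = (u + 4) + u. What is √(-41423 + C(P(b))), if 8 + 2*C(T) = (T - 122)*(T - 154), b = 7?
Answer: I*√34355 ≈ 185.35*I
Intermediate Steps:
P(u) = 4 + 2*u (P(u) = (4 + u) + u = 4 + 2*u)
C(T) = -4 + (-154 + T)*(-122 + T)/2 (C(T) = -4 + ((T - 122)*(T - 154))/2 = -4 + ((-122 + T)*(-154 + T))/2 = -4 + ((-154 + T)*(-122 + T))/2 = -4 + (-154 + T)*(-122 + T)/2)
√(-41423 + C(P(b))) = √(-41423 + (9390 + (4 + 2*7)²/2 - 138*(4 + 2*7))) = √(-41423 + (9390 + (4 + 14)²/2 - 138*(4 + 14))) = √(-41423 + (9390 + (½)*18² - 138*18)) = √(-41423 + (9390 + (½)*324 - 2484)) = √(-41423 + (9390 + 162 - 2484)) = √(-41423 + 7068) = √(-34355) = I*√34355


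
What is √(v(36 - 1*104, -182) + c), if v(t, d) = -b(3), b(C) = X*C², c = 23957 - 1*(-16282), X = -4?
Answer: 15*√179 ≈ 200.69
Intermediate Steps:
c = 40239 (c = 23957 + 16282 = 40239)
b(C) = -4*C²
v(t, d) = 36 (v(t, d) = -(-4)*3² = -(-4)*9 = -1*(-36) = 36)
√(v(36 - 1*104, -182) + c) = √(36 + 40239) = √40275 = 15*√179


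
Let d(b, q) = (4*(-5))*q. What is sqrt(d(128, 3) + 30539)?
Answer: sqrt(30479) ≈ 174.58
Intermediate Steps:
d(b, q) = -20*q
sqrt(d(128, 3) + 30539) = sqrt(-20*3 + 30539) = sqrt(-60 + 30539) = sqrt(30479)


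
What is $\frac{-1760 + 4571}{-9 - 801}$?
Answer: $- \frac{937}{270} \approx -3.4704$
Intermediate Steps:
$\frac{-1760 + 4571}{-9 - 801} = \frac{2811}{-810} = 2811 \left(- \frac{1}{810}\right) = - \frac{937}{270}$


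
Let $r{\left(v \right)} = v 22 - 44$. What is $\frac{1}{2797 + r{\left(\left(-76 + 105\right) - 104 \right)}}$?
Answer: $\frac{1}{1103} \approx 0.00090662$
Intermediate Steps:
$r{\left(v \right)} = -44 + 22 v$ ($r{\left(v \right)} = 22 v - 44 = -44 + 22 v$)
$\frac{1}{2797 + r{\left(\left(-76 + 105\right) - 104 \right)}} = \frac{1}{2797 + \left(-44 + 22 \left(\left(-76 + 105\right) - 104\right)\right)} = \frac{1}{2797 + \left(-44 + 22 \left(29 - 104\right)\right)} = \frac{1}{2797 + \left(-44 + 22 \left(-75\right)\right)} = \frac{1}{2797 - 1694} = \frac{1}{1103}$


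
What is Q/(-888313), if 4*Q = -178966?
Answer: 89483/1776626 ≈ 0.050367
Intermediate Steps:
Q = -89483/2 (Q = (¼)*(-178966) = -89483/2 ≈ -44742.)
Q/(-888313) = -89483/2/(-888313) = -89483/2*(-1/888313) = 89483/1776626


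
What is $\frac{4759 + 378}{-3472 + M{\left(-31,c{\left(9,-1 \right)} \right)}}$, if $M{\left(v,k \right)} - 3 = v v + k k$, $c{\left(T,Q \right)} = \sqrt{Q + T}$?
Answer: $- \frac{5137}{2500} \approx -2.0548$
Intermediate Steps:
$M{\left(v,k \right)} = 3 + k^{2} + v^{2}$ ($M{\left(v,k \right)} = 3 + \left(v v + k k\right) = 3 + \left(v^{2} + k^{2}\right) = 3 + \left(k^{2} + v^{2}\right) = 3 + k^{2} + v^{2}$)
$\frac{4759 + 378}{-3472 + M{\left(-31,c{\left(9,-1 \right)} \right)}} = \frac{4759 + 378}{-3472 + \left(3 + \left(\sqrt{-1 + 9}\right)^{2} + \left(-31\right)^{2}\right)} = \frac{5137}{-3472 + \left(3 + \left(\sqrt{8}\right)^{2} + 961\right)} = \frac{5137}{-3472 + \left(3 + \left(2 \sqrt{2}\right)^{2} + 961\right)} = \frac{5137}{-3472 + \left(3 + 8 + 961\right)} = \frac{5137}{-3472 + 972} = \frac{5137}{-2500} = 5137 \left(- \frac{1}{2500}\right) = - \frac{5137}{2500}$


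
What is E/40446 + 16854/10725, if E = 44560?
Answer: 193263814/72297225 ≈ 2.6732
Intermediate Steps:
E/40446 + 16854/10725 = 44560/40446 + 16854/10725 = 44560*(1/40446) + 16854*(1/10725) = 22280/20223 + 5618/3575 = 193263814/72297225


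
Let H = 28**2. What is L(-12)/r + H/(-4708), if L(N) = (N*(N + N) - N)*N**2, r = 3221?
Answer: 50215084/3791117 ≈ 13.245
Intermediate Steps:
H = 784
L(N) = N**2*(-N + 2*N**2) (L(N) = (N*(2*N) - N)*N**2 = (2*N**2 - N)*N**2 = (-N + 2*N**2)*N**2 = N**2*(-N + 2*N**2))
L(-12)/r + H/(-4708) = ((-12)**3*(-1 + 2*(-12)))/3221 + 784/(-4708) = -1728*(-1 - 24)*(1/3221) + 784*(-1/4708) = -1728*(-25)*(1/3221) - 196/1177 = 43200*(1/3221) - 196/1177 = 43200/3221 - 196/1177 = 50215084/3791117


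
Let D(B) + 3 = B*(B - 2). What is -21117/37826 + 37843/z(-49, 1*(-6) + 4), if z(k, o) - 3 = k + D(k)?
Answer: 344928167/23168425 ≈ 14.888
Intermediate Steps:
D(B) = -3 + B*(-2 + B) (D(B) = -3 + B*(B - 2) = -3 + B*(-2 + B))
z(k, o) = k**2 - k (z(k, o) = 3 + (k + (-3 + k**2 - 2*k)) = 3 + (-3 + k**2 - k) = k**2 - k)
-21117/37826 + 37843/z(-49, 1*(-6) + 4) = -21117/37826 + 37843/((-49*(-1 - 49))) = -21117*1/37826 + 37843/((-49*(-50))) = -21117/37826 + 37843/2450 = 344928167/23168425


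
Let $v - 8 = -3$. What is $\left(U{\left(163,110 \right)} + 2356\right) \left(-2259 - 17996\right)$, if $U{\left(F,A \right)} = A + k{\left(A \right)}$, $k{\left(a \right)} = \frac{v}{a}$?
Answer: $- \frac{1098894515}{22} \approx -4.995 \cdot 10^{7}$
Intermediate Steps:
$v = 5$ ($v = 8 - 3 = 5$)
$k{\left(a \right)} = \frac{5}{a}$
$U{\left(F,A \right)} = A + \frac{5}{A}$
$\left(U{\left(163,110 \right)} + 2356\right) \left(-2259 - 17996\right) = \left(\left(110 + \frac{5}{110}\right) + 2356\right) \left(-2259 - 17996\right) = \left(\left(110 + 5 \cdot \frac{1}{110}\right) + 2356\right) \left(-20255\right) = \left(\left(110 + \frac{1}{22}\right) + 2356\right) \left(-20255\right) = \left(\frac{2421}{22} + 2356\right) \left(-20255\right) = \frac{54253}{22} \left(-20255\right) = - \frac{1098894515}{22}$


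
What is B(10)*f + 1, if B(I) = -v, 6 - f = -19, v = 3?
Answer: -74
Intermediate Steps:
f = 25 (f = 6 - 1*(-19) = 6 + 19 = 25)
B(I) = -3 (B(I) = -1*3 = -3)
B(10)*f + 1 = -3*25 + 1 = -75 + 1 = -74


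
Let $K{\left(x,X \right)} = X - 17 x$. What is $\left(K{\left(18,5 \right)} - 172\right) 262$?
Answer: $-123926$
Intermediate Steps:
$\left(K{\left(18,5 \right)} - 172\right) 262 = \left(\left(5 - 306\right) - 172\right) 262 = \left(-301 - 172\right) 262 = \left(-473\right) 262 = -123926$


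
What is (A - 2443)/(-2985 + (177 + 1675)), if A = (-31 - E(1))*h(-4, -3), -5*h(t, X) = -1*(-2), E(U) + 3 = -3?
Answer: 2433/1133 ≈ 2.1474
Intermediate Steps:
E(U) = -6 (E(U) = -3 - 3 = -6)
h(t, X) = -2/5 (h(t, X) = -(-1)*(-2)/5 = -1/5*2 = -2/5)
A = 10 (A = (-31 - 1*(-6))*(-2/5) = (-31 + 6)*(-2/5) = -25*(-2/5) = 10)
(A - 2443)/(-2985 + (177 + 1675)) = (10 - 2443)/(-2985 + (177 + 1675)) = -2433/(-2985 + 1852) = -2433/(-1133) = -2433*(-1/1133) = 2433/1133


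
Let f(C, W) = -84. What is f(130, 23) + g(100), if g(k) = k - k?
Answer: -84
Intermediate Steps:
g(k) = 0
f(130, 23) + g(100) = -84 + 0 = -84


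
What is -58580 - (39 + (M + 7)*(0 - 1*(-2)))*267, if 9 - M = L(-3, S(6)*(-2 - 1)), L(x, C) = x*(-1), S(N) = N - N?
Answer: -75935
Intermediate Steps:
S(N) = 0
L(x, C) = -x
M = 6 (M = 9 - (-1)*(-3) = 9 - 1*3 = 9 - 3 = 6)
-58580 - (39 + (M + 7)*(0 - 1*(-2)))*267 = -58580 - (39 + (6 + 7)*(0 - 1*(-2)))*267 = -58580 - (39 + 13*(0 + 2))*267 = -58580 - (39 + 13*2)*267 = -58580 - (39 + 26)*267 = -58580 - 65*267 = -58580 - 1*17355 = -58580 - 17355 = -75935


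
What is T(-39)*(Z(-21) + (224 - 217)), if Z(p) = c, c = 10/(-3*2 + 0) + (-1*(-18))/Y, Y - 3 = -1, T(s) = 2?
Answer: 86/3 ≈ 28.667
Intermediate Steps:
Y = 2 (Y = 3 - 1 = 2)
c = 22/3 (c = 10/(-3*2 + 0) - 1*(-18)/2 = 10/(-6 + 0) + 18*(1/2) = 10/(-6) + 9 = 10*(-1/6) + 9 = -5/3 + 9 = 22/3 ≈ 7.3333)
Z(p) = 22/3
T(-39)*(Z(-21) + (224 - 217)) = 2*(22/3 + (224 - 217)) = 2*(22/3 + 7) = 2*(43/3) = 86/3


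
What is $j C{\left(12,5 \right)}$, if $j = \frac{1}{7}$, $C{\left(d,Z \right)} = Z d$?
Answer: $\frac{60}{7} \approx 8.5714$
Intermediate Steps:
$j = \frac{1}{7} \approx 0.14286$
$j C{\left(12,5 \right)} = \frac{5 \cdot 12}{7} = \frac{1}{7} \cdot 60 = \frac{60}{7}$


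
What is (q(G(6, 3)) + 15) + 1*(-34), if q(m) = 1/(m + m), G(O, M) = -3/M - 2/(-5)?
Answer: -119/6 ≈ -19.833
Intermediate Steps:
G(O, M) = ⅖ - 3/M (G(O, M) = -3/M - 2*(-⅕) = -3/M + ⅖ = ⅖ - 3/M)
q(m) = 1/(2*m)
(q(G(6, 3)) + 15) + 1*(-34) = (1/(2*(⅖ - 3/3)) + 15) + 1*(-34) = (1/(2*(⅖ - 3*⅓)) + 15) - 34 = (1/(2*(⅖ - 1)) + 15) - 34 = (1/(2*(-⅗)) + 15) - 34 = ((½)*(-5/3) + 15) - 34 = (-⅚ + 15) - 34 = 85/6 - 34 = -119/6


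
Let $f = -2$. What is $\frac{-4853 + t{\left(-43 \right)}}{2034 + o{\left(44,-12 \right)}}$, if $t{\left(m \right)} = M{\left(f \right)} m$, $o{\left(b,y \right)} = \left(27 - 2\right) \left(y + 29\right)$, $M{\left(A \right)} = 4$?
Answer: $- \frac{5025}{2459} \approx -2.0435$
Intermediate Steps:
$o{\left(b,y \right)} = 725 + 25 y$ ($o{\left(b,y \right)} = 25 \left(29 + y\right) = 725 + 25 y$)
$t{\left(m \right)} = 4 m$
$\frac{-4853 + t{\left(-43 \right)}}{2034 + o{\left(44,-12 \right)}} = \frac{-4853 + 4 \left(-43\right)}{2034 + \left(725 + 25 \left(-12\right)\right)} = \frac{-4853 - 172}{2034 + \left(725 - 300\right)} = - \frac{5025}{2034 + 425} = - \frac{5025}{2459}$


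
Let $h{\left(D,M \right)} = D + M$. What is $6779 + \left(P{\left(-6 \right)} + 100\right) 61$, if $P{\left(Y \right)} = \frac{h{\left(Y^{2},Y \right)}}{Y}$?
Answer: $12574$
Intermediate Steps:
$P{\left(Y \right)} = \frac{Y + Y^{2}}{Y}$ ($P{\left(Y \right)} = \frac{Y^{2} + Y}{Y} = \frac{Y + Y^{2}}{Y}$)
$6779 + \left(P{\left(-6 \right)} + 100\right) 61 = 6779 + \left(\left(1 - 6\right) + 100\right) 61 = 6779 + \left(-5 + 100\right) 61 = 6779 + 95 \cdot 61 = 6779 + 5795 = 12574$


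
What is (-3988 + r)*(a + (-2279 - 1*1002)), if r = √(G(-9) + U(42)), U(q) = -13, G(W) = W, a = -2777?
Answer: 24159304 - 6058*I*√22 ≈ 2.4159e+7 - 28415.0*I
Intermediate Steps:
r = I*√22 (r = √(-9 - 13) = √(-22) = I*√22 ≈ 4.6904*I)
(-3988 + r)*(a + (-2279 - 1*1002)) = (-3988 + I*√22)*(-2777 + (-2279 - 1*1002)) = (-3988 + I*√22)*(-2777 + (-2279 - 1002)) = (-3988 + I*√22)*(-2777 - 3281) = (-3988 + I*√22)*(-6058) = 24159304 - 6058*I*√22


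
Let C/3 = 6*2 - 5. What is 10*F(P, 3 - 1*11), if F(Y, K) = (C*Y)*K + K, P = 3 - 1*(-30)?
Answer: -55520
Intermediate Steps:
P = 33 (P = 3 + 30 = 33)
C = 21 (C = 3*(6*2 - 5) = 3*(12 - 5) = 3*7 = 21)
F(Y, K) = K + 21*K*Y (F(Y, K) = (21*Y)*K + K = 21*K*Y + K = K + 21*K*Y)
10*F(P, 3 - 1*11) = 10*((3 - 1*11)*(1 + 21*33)) = 10*((3 - 11)*(1 + 693)) = 10*(-8*694) = 10*(-5552) = -55520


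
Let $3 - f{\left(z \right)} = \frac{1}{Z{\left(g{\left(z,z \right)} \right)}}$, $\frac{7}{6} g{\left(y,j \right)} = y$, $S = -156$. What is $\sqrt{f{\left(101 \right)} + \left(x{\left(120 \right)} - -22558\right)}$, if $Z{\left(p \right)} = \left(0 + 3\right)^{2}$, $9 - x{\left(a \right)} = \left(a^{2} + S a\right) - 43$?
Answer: $\frac{2 \sqrt{60599}}{3} \approx 164.11$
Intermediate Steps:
$g{\left(y,j \right)} = \frac{6 y}{7}$
$x{\left(a \right)} = 52 - a^{2} + 156 a$ ($x{\left(a \right)} = 9 - \left(\left(a^{2} - 156 a\right) - 43\right) = 9 - \left(-43 + a^{2} - 156 a\right) = 9 + \left(43 - a^{2} + 156 a\right) = 52 - a^{2} + 156 a$)
$Z{\left(p \right)} = 9$ ($Z{\left(p \right)} = 3^{2} = 9$)
$f{\left(z \right)} = \frac{26}{9}$ ($f{\left(z \right)} = 3 - \frac{1}{9} = \frac{26}{9}$)
$\sqrt{f{\left(101 \right)} + \left(x{\left(120 \right)} - -22558\right)} = \sqrt{\frac{26}{9} + \left(\left(52 - 120^{2} + 156 \cdot 120\right) - -22558\right)} = \sqrt{\frac{26}{9} + \left(\left(52 - 14400 + 18720\right) + 22558\right)} = \sqrt{\frac{26}{9} + \left(4372 + 22558\right)} = \sqrt{\frac{26}{9} + 26930} = \sqrt{\frac{242396}{9}} = \frac{2 \sqrt{60599}}{3}$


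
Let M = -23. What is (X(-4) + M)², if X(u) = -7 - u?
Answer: 676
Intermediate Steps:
(X(-4) + M)² = ((-7 - 1*(-4)) - 23)² = ((-7 + 4) - 23)² = (-3 - 23)² = (-26)² = 676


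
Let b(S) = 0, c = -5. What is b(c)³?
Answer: 0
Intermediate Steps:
b(c)³ = 0³ = 0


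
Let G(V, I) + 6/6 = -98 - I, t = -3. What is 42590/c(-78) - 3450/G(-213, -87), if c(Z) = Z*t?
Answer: 109865/234 ≈ 469.51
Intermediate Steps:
c(Z) = -3*Z (c(Z) = Z*(-3) = -3*Z)
G(V, I) = -99 - I (G(V, I) = -1 + (-98 - I) = -99 - I)
42590/c(-78) - 3450/G(-213, -87) = 42590/((-3*(-78))) - 3450/(-99 - 1*(-87)) = 42590/234 - 3450/(-99 + 87) = 42590*(1/234) - 3450/(-12) = 21295/117 - 3450*(-1/12) = 21295/117 + 575/2 = 109865/234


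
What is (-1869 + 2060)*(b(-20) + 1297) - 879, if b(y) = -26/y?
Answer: 2470963/10 ≈ 2.4710e+5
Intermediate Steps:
(-1869 + 2060)*(b(-20) + 1297) - 879 = (-1869 + 2060)*(-26/(-20) + 1297) - 879 = 191*(-26*(-1/20) + 1297) - 879 = 191*(13/10 + 1297) - 879 = 191*(12983/10) - 879 = 2479753/10 - 879 = 2470963/10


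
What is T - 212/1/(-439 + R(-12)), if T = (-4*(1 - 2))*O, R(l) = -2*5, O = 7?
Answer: 95216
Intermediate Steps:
R(l) = -10
T = 28 (T = -4*(1 - 2)*7 = -4*(-1)*7 = 4*7 = 28)
T - 212/1/(-439 + R(-12)) = 28 - 212/1/(-439 - 10) = 28 - 212/1/(-449) = 28 - 212/(-1/449) = 28 - 449*(-212) = 28 + 95188 = 95216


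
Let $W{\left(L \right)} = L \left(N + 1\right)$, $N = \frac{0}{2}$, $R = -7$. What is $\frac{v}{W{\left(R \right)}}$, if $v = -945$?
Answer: $135$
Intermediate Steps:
$N = 0$ ($N = 0 \cdot \frac{1}{2} = 0$)
$W{\left(L \right)} = L$ ($W{\left(L \right)} = L \left(0 + 1\right) = L 1 = L$)
$\frac{v}{W{\left(R \right)}} = - \frac{945}{-7} = \left(-945\right) \left(- \frac{1}{7}\right) = 135$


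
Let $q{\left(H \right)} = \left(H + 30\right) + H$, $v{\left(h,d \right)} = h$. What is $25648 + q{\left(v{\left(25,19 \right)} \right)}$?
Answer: $25728$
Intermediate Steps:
$q{\left(H \right)} = 30 + 2 H$ ($q{\left(H \right)} = \left(30 + H\right) + H = 30 + 2 H$)
$25648 + q{\left(v{\left(25,19 \right)} \right)} = 25648 + \left(30 + 2 \cdot 25\right) = 25648 + \left(30 + 50\right) = 25648 + 80 = 25728$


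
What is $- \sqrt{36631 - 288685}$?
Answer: $- 3 i \sqrt{28006} \approx - 502.05 i$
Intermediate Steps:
$- \sqrt{36631 - 288685} = - \sqrt{-252054} = - 3 i \sqrt{28006}$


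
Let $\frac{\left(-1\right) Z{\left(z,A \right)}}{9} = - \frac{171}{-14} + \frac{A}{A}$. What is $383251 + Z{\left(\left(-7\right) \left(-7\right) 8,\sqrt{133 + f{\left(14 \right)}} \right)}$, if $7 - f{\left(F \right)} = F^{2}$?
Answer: $\frac{5363849}{14} \approx 3.8313 \cdot 10^{5}$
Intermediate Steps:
$f{\left(F \right)} = 7 - F^{2}$
$Z{\left(z,A \right)} = - \frac{1665}{14}$ ($Z{\left(z,A \right)} = - 9 \left(- \frac{171}{-14} + \frac{A}{A}\right) = - 9 \left(\left(-171\right) \left(- \frac{1}{14}\right) + 1\right) = - 9 \left(\frac{171}{14} + 1\right) = \left(-9\right) \frac{185}{14} = - \frac{1665}{14}$)
$383251 + Z{\left(\left(-7\right) \left(-7\right) 8,\sqrt{133 + f{\left(14 \right)}} \right)} = 383251 - \frac{1665}{14} = \frac{5363849}{14}$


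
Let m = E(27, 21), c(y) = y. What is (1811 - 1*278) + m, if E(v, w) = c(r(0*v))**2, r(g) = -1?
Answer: 1534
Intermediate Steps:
E(v, w) = 1 (E(v, w) = (-1)**2 = 1)
m = 1
(1811 - 1*278) + m = (1811 - 1*278) + 1 = (1811 - 278) + 1 = 1533 + 1 = 1534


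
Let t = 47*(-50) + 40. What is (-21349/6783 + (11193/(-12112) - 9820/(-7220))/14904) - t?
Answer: 17889273884859385/7754840456832 ≈ 2306.9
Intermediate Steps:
t = -2310 (t = -2350 + 40 = -2310)
(-21349/6783 + (11193/(-12112) - 9820/(-7220))/14904) - t = (-21349/6783 + (11193/(-12112) - 9820/(-7220))/14904) - 1*(-2310) = (-21349*1/6783 + (11193*(-1/12112) - 9820*(-1/7220))*(1/14904)) + 2310 = (-21349/6783 + (-11193/12112 + 491/361)*(1/14904)) + 2310 = (-21349/6783 + (1906319/4372432)*(1/14904)) + 2310 = (-21349/6783 + 1906319/65166726528) + 2310 = -24407570422535/7754840456832 + 2310 = 17889273884859385/7754840456832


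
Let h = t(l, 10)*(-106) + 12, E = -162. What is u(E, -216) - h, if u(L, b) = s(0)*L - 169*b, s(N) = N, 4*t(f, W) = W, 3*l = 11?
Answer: 36757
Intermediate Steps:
l = 11/3 (l = (⅓)*11 = 11/3 ≈ 3.6667)
t(f, W) = W/4
u(L, b) = -169*b (u(L, b) = 0*L - 169*b = 0 - 169*b = -169*b)
h = -253 (h = ((¼)*10)*(-106) + 12 = (5/2)*(-106) + 12 = -265 + 12 = -253)
u(E, -216) - h = -169*(-216) - 1*(-253) = 36504 + 253 = 36757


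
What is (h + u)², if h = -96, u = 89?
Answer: 49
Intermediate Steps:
(h + u)² = (-96 + 89)² = (-7)² = 49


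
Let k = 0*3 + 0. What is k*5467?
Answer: 0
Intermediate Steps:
k = 0 (k = 0 + 0 = 0)
k*5467 = 0*5467 = 0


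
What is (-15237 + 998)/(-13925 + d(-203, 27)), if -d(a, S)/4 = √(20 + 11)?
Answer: 198278075/193905129 - 56956*√31/193905129 ≈ 1.0209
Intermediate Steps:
d(a, S) = -4*√31 (d(a, S) = -4*√(20 + 11) = -4*√31)
(-15237 + 998)/(-13925 + d(-203, 27)) = (-15237 + 998)/(-13925 - 4*√31) = -14239/(-13925 - 4*√31)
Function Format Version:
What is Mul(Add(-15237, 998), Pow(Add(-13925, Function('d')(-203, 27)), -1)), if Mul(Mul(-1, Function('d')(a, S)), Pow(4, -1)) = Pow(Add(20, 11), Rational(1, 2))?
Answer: Add(Rational(198278075, 193905129), Mul(Rational(-56956, 193905129), Pow(31, Rational(1, 2)))) ≈ 1.0209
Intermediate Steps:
Function('d')(a, S) = Mul(-4, Pow(31, Rational(1, 2))) (Function('d')(a, S) = Mul(-4, Pow(Add(20, 11), Rational(1, 2))) = Mul(-4, Pow(31, Rational(1, 2))))
Mul(Add(-15237, 998), Pow(Add(-13925, Function('d')(-203, 27)), -1)) = Mul(Add(-15237, 998), Pow(Add(-13925, Mul(-4, Pow(31, Rational(1, 2)))), -1)) = Mul(-14239, Pow(Add(-13925, Mul(-4, Pow(31, Rational(1, 2)))), -1))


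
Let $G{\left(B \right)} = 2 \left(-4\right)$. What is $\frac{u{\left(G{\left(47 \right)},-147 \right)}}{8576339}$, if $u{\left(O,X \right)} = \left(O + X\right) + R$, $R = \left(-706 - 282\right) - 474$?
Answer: $- \frac{1617}{8576339} \approx -0.00018854$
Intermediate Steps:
$G{\left(B \right)} = -8$
$R = -1462$ ($R = -988 - 474 = -1462$)
$u{\left(O,X \right)} = -1462 + O + X$ ($u{\left(O,X \right)} = \left(O + X\right) - 1462 = -1462 + O + X$)
$\frac{u{\left(G{\left(47 \right)},-147 \right)}}{8576339} = \frac{-1462 - 8 - 147}{8576339} = \left(-1617\right) \frac{1}{8576339} = - \frac{1617}{8576339}$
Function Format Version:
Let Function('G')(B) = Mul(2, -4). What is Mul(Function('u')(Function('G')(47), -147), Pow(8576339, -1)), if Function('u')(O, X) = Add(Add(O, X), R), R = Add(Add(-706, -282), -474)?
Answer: Rational(-1617, 8576339) ≈ -0.00018854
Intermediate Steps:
Function('G')(B) = -8
R = -1462 (R = Add(-988, -474) = -1462)
Function('u')(O, X) = Add(-1462, O, X) (Function('u')(O, X) = Add(Add(O, X), -1462) = Add(-1462, O, X))
Mul(Function('u')(Function('G')(47), -147), Pow(8576339, -1)) = Mul(Add(-1462, -8, -147), Pow(8576339, -1)) = Mul(-1617, Rational(1, 8576339)) = Rational(-1617, 8576339)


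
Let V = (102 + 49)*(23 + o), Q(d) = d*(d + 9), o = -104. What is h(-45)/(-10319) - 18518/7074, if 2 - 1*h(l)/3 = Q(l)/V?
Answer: -14430503513/5511243753 ≈ -2.6184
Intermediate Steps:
Q(d) = d*(9 + d)
V = -12231 (V = (102 + 49)*(23 - 104) = 151*(-81) = -12231)
h(l) = 6 + l*(9 + l)/4077 (h(l) = 6 - 3*l*(9 + l)/(-12231) = 6 - 3*l*(9 + l)*(-1)/12231 = 6 - (-1)*l*(9 + l)/4077 = 6 + l*(9 + l)/4077)
h(-45)/(-10319) - 18518/7074 = (6 + (1/4077)*(-45)*(9 - 45))/(-10319) - 18518/7074 = (6 + (1/4077)*(-45)*(-36))*(-1/10319) - 18518*1/7074 = (6 + 60/151)*(-1/10319) - 9259/3537 = (966/151)*(-1/10319) - 9259/3537 = -966/1558169 - 9259/3537 = -14430503513/5511243753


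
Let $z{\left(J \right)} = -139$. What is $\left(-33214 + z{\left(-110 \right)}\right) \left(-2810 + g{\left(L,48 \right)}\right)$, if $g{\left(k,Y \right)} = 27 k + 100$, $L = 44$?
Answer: $50763266$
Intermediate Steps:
$g{\left(k,Y \right)} = 100 + 27 k$
$\left(-33214 + z{\left(-110 \right)}\right) \left(-2810 + g{\left(L,48 \right)}\right) = \left(-33214 - 139\right) \left(-2810 + \left(100 + 27 \cdot 44\right)\right) = - 33353 \left(-2810 + \left(100 + 1188\right)\right) = - 33353 \left(-2810 + 1288\right) = \left(-33353\right) \left(-1522\right) = 50763266$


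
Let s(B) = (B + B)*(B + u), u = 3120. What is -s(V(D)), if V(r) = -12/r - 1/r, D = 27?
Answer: 2189902/729 ≈ 3004.0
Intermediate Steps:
V(r) = -13/r
s(B) = 2*B*(3120 + B) (s(B) = (B + B)*(B + 3120) = (2*B)*(3120 + B) = 2*B*(3120 + B))
-s(V(D)) = -2*(-13/27)*(3120 - 13/27) = -2*(-13*1/27)*(3120 - 13*1/27) = -2*(-13)*(3120 - 13/27)/27 = -2*(-13)*84227/(27*27) = -1*(-2189902/729) = 2189902/729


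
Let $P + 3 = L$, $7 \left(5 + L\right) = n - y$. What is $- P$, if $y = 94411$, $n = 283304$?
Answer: $- \frac{188837}{7} \approx -26977.0$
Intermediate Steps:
$L = \frac{188858}{7}$ ($L = -5 + \frac{283304 - 94411}{7} = -5 + \frac{1}{7} \cdot 188893 = -5 + \frac{188893}{7} = \frac{188858}{7} \approx 26980.0$)
$P = \frac{188837}{7}$ ($P = -3 + \frac{188858}{7} = \frac{188837}{7} \approx 26977.0$)
$- P = \left(-1\right) \frac{188837}{7} = - \frac{188837}{7}$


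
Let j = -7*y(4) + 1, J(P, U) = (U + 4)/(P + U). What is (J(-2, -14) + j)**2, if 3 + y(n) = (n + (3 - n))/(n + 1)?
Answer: 543169/1600 ≈ 339.48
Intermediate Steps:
y(n) = -3 + 3/(1 + n) (y(n) = -3 + (n + (3 - n))/(n + 1) = -3 + 3/(1 + n))
J(P, U) = (4 + U)/(P + U)
j = 89/5 (j = -(-21)*4/(1 + 4) + 1 = -(-21)*4/5 + 1 = -7*(-12/5) + 1 = 84/5 + 1 = 89/5 ≈ 17.800)
(J(-2, -14) + j)**2 = ((4 - 14)/(-2 - 14) + 89/5)**2 = (-10/(-16) + 89/5)**2 = (-1/16*(-10) + 89/5)**2 = (5/8 + 89/5)**2 = (737/40)**2 = 543169/1600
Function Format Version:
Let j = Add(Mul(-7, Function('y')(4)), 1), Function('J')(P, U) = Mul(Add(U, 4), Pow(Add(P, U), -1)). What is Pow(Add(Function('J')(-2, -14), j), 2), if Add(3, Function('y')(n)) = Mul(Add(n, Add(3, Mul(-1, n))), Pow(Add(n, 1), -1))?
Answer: Rational(543169, 1600) ≈ 339.48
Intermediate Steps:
Function('y')(n) = Add(-3, Mul(3, Pow(Add(1, n), -1))) (Function('y')(n) = Add(-3, Mul(Add(n, Add(3, Mul(-1, n))), Pow(Add(n, 1), -1))) = Add(-3, Mul(3, Pow(Add(1, n), -1))))
Function('J')(P, U) = Mul(Pow(Add(P, U), -1), Add(4, U)) (Function('J')(P, U) = Mul(Add(4, U), Pow(Add(P, U), -1)) = Mul(Pow(Add(P, U), -1), Add(4, U)))
j = Rational(89, 5) (j = Add(Mul(-7, Mul(-3, 4, Pow(Add(1, 4), -1))), 1) = Add(Mul(-7, Mul(-3, 4, Pow(5, -1))), 1) = Add(Mul(-7, Mul(-3, 4, Rational(1, 5))), 1) = Add(Mul(-7, Rational(-12, 5)), 1) = Add(Rational(84, 5), 1) = Rational(89, 5) ≈ 17.800)
Pow(Add(Function('J')(-2, -14), j), 2) = Pow(Add(Mul(Pow(Add(-2, -14), -1), Add(4, -14)), Rational(89, 5)), 2) = Pow(Add(Mul(Pow(-16, -1), -10), Rational(89, 5)), 2) = Pow(Add(Mul(Rational(-1, 16), -10), Rational(89, 5)), 2) = Pow(Add(Rational(5, 8), Rational(89, 5)), 2) = Pow(Rational(737, 40), 2) = Rational(543169, 1600)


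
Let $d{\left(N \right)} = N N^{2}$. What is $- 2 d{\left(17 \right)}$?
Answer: $-9826$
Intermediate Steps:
$d{\left(N \right)} = N^{3}$
$- 2 d{\left(17 \right)} = - 2 \cdot 17^{3} = \left(-2\right) 4913 = -9826$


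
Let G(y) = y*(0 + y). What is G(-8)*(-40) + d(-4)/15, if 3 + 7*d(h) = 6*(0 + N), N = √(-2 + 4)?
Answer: -89601/35 + 2*√2/35 ≈ -2559.9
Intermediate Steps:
N = √2 ≈ 1.4142
G(y) = y² (G(y) = y*y = y²)
d(h) = -3/7 + 6*√2/7 (d(h) = -3/7 + (6*(0 + √2))/7 = -3/7 + (6*√2)/7 = -3/7 + 6*√2/7)
G(-8)*(-40) + d(-4)/15 = (-8)²*(-40) + (-3/7 + 6*√2/7)/15 = 64*(-40) + (-3/7 + 6*√2/7)*(1/15) = -2560 + (-1/35 + 2*√2/35) = -89601/35 + 2*√2/35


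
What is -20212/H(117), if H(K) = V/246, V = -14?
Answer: 2486076/7 ≈ 3.5515e+5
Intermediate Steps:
H(K) = -7/123 (H(K) = -14/246 = -14*1/246 = -7/123)
-20212/H(117) = -20212/(-7/123) = -20212*(-123/7) = 2486076/7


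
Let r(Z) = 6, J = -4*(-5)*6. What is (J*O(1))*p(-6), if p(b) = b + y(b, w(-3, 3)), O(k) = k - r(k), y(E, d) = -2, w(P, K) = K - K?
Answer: 4800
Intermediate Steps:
w(P, K) = 0
J = 120 (J = 20*6 = 120)
O(k) = -6 + k (O(k) = k - 1*6 = k - 6 = -6 + k)
p(b) = -2 + b (p(b) = b - 2 = -2 + b)
(J*O(1))*p(-6) = (120*(-6 + 1))*(-2 - 6) = (120*(-5))*(-8) = -600*(-8) = 4800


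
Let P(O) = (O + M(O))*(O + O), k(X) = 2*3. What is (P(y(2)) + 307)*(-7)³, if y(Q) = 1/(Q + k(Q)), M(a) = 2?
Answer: -3375463/32 ≈ -1.0548e+5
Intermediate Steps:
k(X) = 6
y(Q) = 1/(6 + Q) (y(Q) = 1/(Q + 6) = 1/(6 + Q))
P(O) = 2*O*(2 + O) (P(O) = (O + 2)*(O + O) = (2 + O)*(2*O) = 2*O*(2 + O))
(P(y(2)) + 307)*(-7)³ = (2*(2 + 1/(6 + 2))/(6 + 2) + 307)*(-7)³ = (2*(2 + 1/8)/8 + 307)*(-343) = (2*(⅛)*(2 + ⅛) + 307)*(-343) = (2*(⅛)*(17/8) + 307)*(-343) = (17/32 + 307)*(-343) = (9841/32)*(-343) = -3375463/32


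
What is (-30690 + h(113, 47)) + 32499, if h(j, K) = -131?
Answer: 1678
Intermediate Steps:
(-30690 + h(113, 47)) + 32499 = (-30690 - 131) + 32499 = -30821 + 32499 = 1678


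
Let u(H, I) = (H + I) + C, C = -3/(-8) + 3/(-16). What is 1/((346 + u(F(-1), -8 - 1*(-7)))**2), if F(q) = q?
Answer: 256/30327049 ≈ 8.4413e-6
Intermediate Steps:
C = 3/16 (C = -3*(-1/8) + 3*(-1/16) = 3/8 - 3/16 = 3/16 ≈ 0.18750)
u(H, I) = 3/16 + H + I (u(H, I) = (H + I) + 3/16 = 3/16 + H + I)
1/((346 + u(F(-1), -8 - 1*(-7)))**2) = 1/((346 + (3/16 - 1 + (-8 - 1*(-7))))**2) = 1/((346 + (3/16 - 1 + (-8 + 7)))**2) = 1/((346 + (3/16 - 1 - 1))**2) = 1/((346 - 29/16)**2) = 1/((5507/16)**2) = 1/(30327049/256) = 256/30327049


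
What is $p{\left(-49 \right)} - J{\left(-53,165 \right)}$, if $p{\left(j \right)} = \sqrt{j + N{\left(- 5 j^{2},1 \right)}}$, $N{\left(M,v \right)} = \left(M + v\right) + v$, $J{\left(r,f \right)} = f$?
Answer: $-165 + 2 i \sqrt{3013} \approx -165.0 + 109.78 i$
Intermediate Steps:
$N{\left(M,v \right)} = M + 2 v$
$p{\left(j \right)} = \sqrt{2 + j - 5 j^{2}}$ ($p{\left(j \right)} = \sqrt{j - \left(-2 + 5 j^{2}\right)} = \sqrt{2 + j - 5 j^{2}}$)
$p{\left(-49 \right)} - J{\left(-53,165 \right)} = \sqrt{2 - 49 - 5 \left(-49\right)^{2}} - 165 = \sqrt{2 - 49 - 12005} - 165 = \sqrt{-12052} - 165 = 2 i \sqrt{3013} - 165 = -165 + 2 i \sqrt{3013}$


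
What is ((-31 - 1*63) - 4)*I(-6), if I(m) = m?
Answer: 588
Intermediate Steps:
((-31 - 1*63) - 4)*I(-6) = ((-31 - 1*63) - 4)*(-6) = ((-31 - 63) - 4)*(-6) = (-94 - 4)*(-6) = -98*(-6) = 588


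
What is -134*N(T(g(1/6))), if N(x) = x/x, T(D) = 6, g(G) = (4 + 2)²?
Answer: -134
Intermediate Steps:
g(G) = 36 (g(G) = 6² = 36)
N(x) = 1
-134*N(T(g(1/6))) = -134*1 = -134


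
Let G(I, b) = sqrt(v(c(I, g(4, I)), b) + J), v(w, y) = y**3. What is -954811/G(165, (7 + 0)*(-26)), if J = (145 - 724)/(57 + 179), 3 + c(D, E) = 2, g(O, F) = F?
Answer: 1909622*I*sqrt(83941814993)/1422742627 ≈ 388.88*I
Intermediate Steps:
c(D, E) = -1 (c(D, E) = -3 + 2 = -1)
J = -579/236 ≈ -2.4534
G(I, b) = sqrt(-579/236 + b**3) (G(I, b) = sqrt(b**3 - 579/236) = sqrt(-579/236 + b**3))
-954811/G(165, (7 + 0)*(-26)) = -954811*118/sqrt(-34161 + 13924*((7 + 0)*(-26))**3) = -954811*118/sqrt(-34161 + 13924*(7*(-26))**3) = -954811*118/sqrt(-34161 + 13924*(-182)**3) = -954811*118/sqrt(-34161 + 13924*(-6028568)) = -954811*118/sqrt(-34161 - 83941780832) = -954811*(-2*I*sqrt(83941814993)/1422742627) = -(-1909622)*I*sqrt(83941814993)/1422742627 = 1909622*I*sqrt(83941814993)/1422742627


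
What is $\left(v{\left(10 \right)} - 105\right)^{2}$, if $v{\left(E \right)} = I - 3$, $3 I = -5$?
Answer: $\frac{108241}{9} \approx 12027.0$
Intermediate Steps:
$I = - \frac{5}{3}$ ($I = \frac{1}{3} \left(-5\right) = - \frac{5}{3} \approx -1.6667$)
$v{\left(E \right)} = - \frac{14}{3}$ ($v{\left(E \right)} = - \frac{5}{3} - 3 = - \frac{14}{3}$)
$\left(v{\left(10 \right)} - 105\right)^{2} = \left(- \frac{14}{3} - 105\right)^{2} = \left(- \frac{329}{3}\right)^{2} = \frac{108241}{9}$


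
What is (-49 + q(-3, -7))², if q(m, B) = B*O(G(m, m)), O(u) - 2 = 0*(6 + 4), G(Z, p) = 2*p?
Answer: 3969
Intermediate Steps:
O(u) = 2 (O(u) = 2 + 0*(6 + 4) = 2 + 0*10 = 2 + 0 = 2)
q(m, B) = 2*B (q(m, B) = B*2 = 2*B)
(-49 + q(-3, -7))² = (-49 + 2*(-7))² = (-49 - 14)² = (-63)² = 3969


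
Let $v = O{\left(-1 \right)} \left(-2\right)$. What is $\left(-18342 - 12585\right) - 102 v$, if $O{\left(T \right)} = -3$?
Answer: $-31539$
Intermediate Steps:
$v = 6$ ($v = \left(-3\right) \left(-2\right) = 6$)
$\left(-18342 - 12585\right) - 102 v = \left(-18342 - 12585\right) - 612 = -30927 - 612 = -31539$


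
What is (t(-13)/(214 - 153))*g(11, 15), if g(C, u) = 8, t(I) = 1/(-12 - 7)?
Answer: -8/1159 ≈ -0.0069025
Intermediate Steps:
t(I) = -1/19 (t(I) = 1/(-19) = -1/19)
(t(-13)/(214 - 153))*g(11, 15) = -1/(19*(214 - 153))*8 = -1/19/61*8 = -1/19*1/61*8 = -1/1159*8 = -8/1159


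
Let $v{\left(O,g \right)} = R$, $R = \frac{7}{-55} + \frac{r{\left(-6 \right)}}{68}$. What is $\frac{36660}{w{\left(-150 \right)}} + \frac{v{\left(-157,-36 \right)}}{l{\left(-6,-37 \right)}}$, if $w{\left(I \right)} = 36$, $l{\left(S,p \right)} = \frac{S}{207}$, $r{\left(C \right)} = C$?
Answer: $\frac{11509121}{11220} \approx 1025.8$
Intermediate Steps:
$l{\left(S,p \right)} = \frac{S}{207}$ ($l{\left(S,p \right)} = S \frac{1}{207} = \frac{S}{207}$)
$R = - \frac{403}{1870}$ ($R = \frac{7}{-55} - \frac{6}{68} = 7 \left(- \frac{1}{55}\right) - \frac{3}{34} = - \frac{7}{55} - \frac{3}{34} = - \frac{403}{1870} \approx -0.21551$)
$v{\left(O,g \right)} = - \frac{403}{1870}$
$\frac{36660}{w{\left(-150 \right)}} + \frac{v{\left(-157,-36 \right)}}{l{\left(-6,-37 \right)}} = \frac{36660}{36} - \frac{403}{1870 \cdot \frac{1}{207} \left(-6\right)} = 36660 \cdot \frac{1}{36} - \frac{403}{1870 \left(- \frac{2}{69}\right)} = \frac{3055}{3} - - \frac{27807}{3740} = \frac{3055}{3} + \frac{27807}{3740} = \frac{11509121}{11220}$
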